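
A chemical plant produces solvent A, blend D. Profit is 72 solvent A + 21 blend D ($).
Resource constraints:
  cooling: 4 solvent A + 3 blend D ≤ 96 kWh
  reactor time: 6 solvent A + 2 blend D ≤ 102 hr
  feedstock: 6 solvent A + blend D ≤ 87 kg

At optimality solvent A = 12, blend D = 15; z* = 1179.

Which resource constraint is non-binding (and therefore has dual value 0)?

cooling

cooling: 93/96 (slack 3)
reactor time: 102/102 (binding)
feedstock: 87/87 (binding)
By complementary slackness, a constraint with positive slack has shadow price 0 → cooling.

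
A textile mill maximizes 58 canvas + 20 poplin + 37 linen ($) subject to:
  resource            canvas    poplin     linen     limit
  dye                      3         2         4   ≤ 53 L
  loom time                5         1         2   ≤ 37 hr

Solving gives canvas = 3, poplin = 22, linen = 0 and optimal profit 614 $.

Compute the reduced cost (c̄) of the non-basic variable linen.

Check each constraint at x*: dye 53/53 (tight); loom time 37/37 (tight).
The binding rows give the dual system: 3·y_dye + 5·y_loom time = 58 and 2·y_dye + 1·y_loom time = 20.
Solving: y_dye = 6, y_loom time = 8.
Reduced cost of linen: c₃ − yᵀa₃ = 37 − (6·4 + 8·2) = 37 − 40 = -3.

-3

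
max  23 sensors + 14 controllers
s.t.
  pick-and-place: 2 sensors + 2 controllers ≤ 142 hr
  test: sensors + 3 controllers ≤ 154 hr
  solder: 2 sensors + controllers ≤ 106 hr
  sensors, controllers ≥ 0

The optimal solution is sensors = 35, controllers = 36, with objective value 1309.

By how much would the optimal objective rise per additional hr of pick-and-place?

2.5

Binding: pick-and-place and solder. Non-binding: test (11 unused).
Since test is not tight, its dual is 0.
From A_Bᵀ y = c: 2·y_pick-and-place + 2·y_solder = 23; 2·y_pick-and-place + 1·y_solder = 14.
→ y_pick-and-place = 2.5 and y_solder = 9.
Shadow price of pick-and-place = 2.5.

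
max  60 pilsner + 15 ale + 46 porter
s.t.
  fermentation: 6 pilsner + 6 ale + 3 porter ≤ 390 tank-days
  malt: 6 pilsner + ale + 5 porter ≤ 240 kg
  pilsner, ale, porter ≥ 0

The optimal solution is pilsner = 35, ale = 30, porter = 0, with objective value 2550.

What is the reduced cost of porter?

-2

Check each constraint at x*: fermentation 390/390 (tight); malt 240/240 (tight).
The binding rows give the dual system: 6·y_fermentation + 6·y_malt = 60 and 6·y_fermentation + 1·y_malt = 15.
This yields shadow prices y_fermentation = 1, y_malt = 9.
Reduced cost of porter: c₃ − yᵀa₃ = 46 − (1·3 + 9·5) = 46 − 48 = -2.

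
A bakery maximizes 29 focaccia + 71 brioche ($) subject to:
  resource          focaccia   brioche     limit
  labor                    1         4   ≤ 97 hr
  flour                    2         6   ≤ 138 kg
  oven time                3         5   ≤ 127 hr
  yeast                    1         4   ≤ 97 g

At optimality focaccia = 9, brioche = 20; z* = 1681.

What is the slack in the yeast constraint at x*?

yeast used = 1·9 + 4·20 = 89; slack = 97 − 89 = 8.

8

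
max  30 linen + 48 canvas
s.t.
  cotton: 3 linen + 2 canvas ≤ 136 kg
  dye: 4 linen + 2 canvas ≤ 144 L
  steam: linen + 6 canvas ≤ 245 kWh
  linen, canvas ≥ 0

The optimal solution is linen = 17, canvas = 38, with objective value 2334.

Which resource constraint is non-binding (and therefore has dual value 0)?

cotton: 127/136 (slack 9)
dye: 144/144 (binding)
steam: 245/245 (binding)
By complementary slackness, a constraint with positive slack has shadow price 0 → cotton.

cotton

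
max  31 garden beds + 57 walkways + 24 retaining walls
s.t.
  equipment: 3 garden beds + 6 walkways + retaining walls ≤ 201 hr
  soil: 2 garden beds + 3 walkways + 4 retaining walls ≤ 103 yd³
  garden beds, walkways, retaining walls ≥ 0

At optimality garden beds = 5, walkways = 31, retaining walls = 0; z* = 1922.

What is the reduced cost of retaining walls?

-3

Check each constraint at x*: equipment 201/201 (tight); soil 103/103 (tight).
Dual feasibility on the basic columns requires 3·y_equipment + 2·y_soil = 31, 6·y_equipment + 3·y_soil = 57.
This yields shadow prices y_equipment = 7, y_soil = 5.
Reduced cost of retaining walls: c₃ − yᵀa₃ = 24 − (7·1 + 5·4) = 24 − 27 = -3.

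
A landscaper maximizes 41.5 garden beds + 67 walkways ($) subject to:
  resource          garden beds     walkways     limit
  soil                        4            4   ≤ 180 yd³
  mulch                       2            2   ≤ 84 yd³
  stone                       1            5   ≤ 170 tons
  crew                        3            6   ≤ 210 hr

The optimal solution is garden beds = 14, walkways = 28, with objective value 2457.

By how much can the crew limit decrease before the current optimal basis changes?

84

Binding constraints: mulch, crew. The basis is B = [[2,2],[3,6]] with det 6.
Per unit decrease in crew, x* moves by d = (0.3333, -0.3333).
The basis stays optimal until walkways reaches 0; allowable decrease = 84 hr.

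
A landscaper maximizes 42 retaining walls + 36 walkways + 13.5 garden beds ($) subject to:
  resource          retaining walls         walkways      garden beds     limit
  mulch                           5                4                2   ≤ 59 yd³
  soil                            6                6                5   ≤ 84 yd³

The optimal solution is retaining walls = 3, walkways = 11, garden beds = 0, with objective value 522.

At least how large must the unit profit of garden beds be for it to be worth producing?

22

Check each constraint at x*: mulch 59/59 (tight); soil 84/84 (tight).
The binding rows give the dual system: 5·y_mulch + 6·y_soil = 42 and 4·y_mulch + 6·y_soil = 36.
Solving: y_mulch = 6, y_soil = 2.
garden beds enters the basis when its profit ≥ yᵀa₃ = 6·2 + 2·5 = 22.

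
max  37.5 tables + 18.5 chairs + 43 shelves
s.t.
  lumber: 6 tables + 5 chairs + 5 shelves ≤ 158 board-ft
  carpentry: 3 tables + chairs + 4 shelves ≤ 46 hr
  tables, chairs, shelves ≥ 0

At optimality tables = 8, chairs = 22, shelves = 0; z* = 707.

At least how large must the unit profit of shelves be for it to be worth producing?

Check each constraint at x*: lumber 158/158 (tight); carpentry 46/46 (tight).
Dual feasibility on the basic columns requires 6·y_lumber + 3·y_carpentry = 37.5, 5·y_lumber + 1·y_carpentry = 18.5.
→ y_lumber = 2 and y_carpentry = 8.5.
shelves enters the basis when its profit ≥ yᵀa₃ = 2·5 + 8.5·4 = 44.

44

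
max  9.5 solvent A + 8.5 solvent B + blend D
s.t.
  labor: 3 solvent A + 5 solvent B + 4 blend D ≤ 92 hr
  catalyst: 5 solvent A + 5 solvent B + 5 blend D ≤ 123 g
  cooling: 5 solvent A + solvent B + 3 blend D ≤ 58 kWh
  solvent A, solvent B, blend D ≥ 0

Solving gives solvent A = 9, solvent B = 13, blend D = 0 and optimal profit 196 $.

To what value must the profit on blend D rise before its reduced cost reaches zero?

At the optimum: labor uses 92 of 92 (binding); catalyst uses 110 of 123 (slack = 13); cooling uses 58 of 58 (binding).
By complementary slackness, y = 0 for the non-binding constraint.
From A_Bᵀ y = c: 3·y_labor + 5·y_cooling = 9.5; 5·y_labor + 1·y_cooling = 8.5.
→ y_labor = 1.5 and y_cooling = 1.
blend D enters the basis when its profit ≥ yᵀa₃ = 1.5·4 + 1·3 = 9.

9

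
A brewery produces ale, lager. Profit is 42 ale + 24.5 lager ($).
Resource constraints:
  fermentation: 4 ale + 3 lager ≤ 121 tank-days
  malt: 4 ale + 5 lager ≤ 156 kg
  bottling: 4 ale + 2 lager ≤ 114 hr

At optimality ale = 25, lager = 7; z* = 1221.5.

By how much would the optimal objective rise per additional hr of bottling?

At the optimum: fermentation uses 121 of 121 (binding); malt uses 135 of 156 (slack = 21); bottling uses 114 of 114 (binding).
Slack constraints have shadow price 0 (complementary slackness).
The binding rows give the dual system: 4·y_fermentation + 4·y_bottling = 42 and 3·y_fermentation + 2·y_bottling = 24.5.
Solving: y_fermentation = 3.5, y_bottling = 7.
Shadow price of bottling = 7.

7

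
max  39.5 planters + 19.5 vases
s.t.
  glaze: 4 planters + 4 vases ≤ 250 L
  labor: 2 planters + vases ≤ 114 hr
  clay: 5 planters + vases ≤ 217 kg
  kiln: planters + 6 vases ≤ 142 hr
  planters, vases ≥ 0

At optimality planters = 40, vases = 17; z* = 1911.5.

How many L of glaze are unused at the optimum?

22

glaze used = 4·40 + 4·17 = 228; slack = 250 − 228 = 22.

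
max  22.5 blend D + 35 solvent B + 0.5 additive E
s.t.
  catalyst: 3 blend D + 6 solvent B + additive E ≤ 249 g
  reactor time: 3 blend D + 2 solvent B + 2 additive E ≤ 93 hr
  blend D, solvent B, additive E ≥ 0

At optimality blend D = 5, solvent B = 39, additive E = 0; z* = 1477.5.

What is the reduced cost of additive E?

Both catalyst and reactor time are binding at x*.
From A_Bᵀ y = c: 3·y_catalyst + 3·y_reactor time = 22.5; 6·y_catalyst + 2·y_reactor time = 35.
This yields shadow prices y_catalyst = 5, y_reactor time = 2.5.
Reduced cost of additive E: c₃ − yᵀa₃ = 0.5 − (5·1 + 2.5·2) = 0.5 − 10 = -9.5.

-9.5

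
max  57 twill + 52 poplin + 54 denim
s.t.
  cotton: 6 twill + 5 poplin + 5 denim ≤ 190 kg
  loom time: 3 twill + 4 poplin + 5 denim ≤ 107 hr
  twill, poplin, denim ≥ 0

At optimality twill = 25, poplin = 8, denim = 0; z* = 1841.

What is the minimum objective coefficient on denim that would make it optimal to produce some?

55

Check each constraint at x*: cotton 190/190 (tight); loom time 107/107 (tight).
From A_Bᵀ y = c: 6·y_cotton + 3·y_loom time = 57; 5·y_cotton + 4·y_loom time = 52.
This yields shadow prices y_cotton = 8, y_loom time = 3.
denim enters the basis when its profit ≥ yᵀa₃ = 8·5 + 3·5 = 55.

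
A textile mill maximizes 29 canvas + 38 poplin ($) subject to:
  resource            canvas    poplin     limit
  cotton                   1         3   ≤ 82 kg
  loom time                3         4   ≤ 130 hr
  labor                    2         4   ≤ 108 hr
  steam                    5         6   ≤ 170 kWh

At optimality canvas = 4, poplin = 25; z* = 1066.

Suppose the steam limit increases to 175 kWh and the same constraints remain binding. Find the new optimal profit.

Check each constraint at x*: cotton 79/82 (slack 3); loom time 112/130 (slack 18); labor 108/108 (tight); steam 170/170 (tight).
Since cotton, loom time are not tight, their duals are 0.
The binding rows give the dual system: 2·y_labor + 5·y_steam = 29 and 4·y_labor + 6·y_steam = 38.
This yields shadow prices y_labor = 2, y_steam = 5.
Δz = y_steam·Δb = 5 × (5) = 25, so new z* = 1066 + 25 = 1091.

1091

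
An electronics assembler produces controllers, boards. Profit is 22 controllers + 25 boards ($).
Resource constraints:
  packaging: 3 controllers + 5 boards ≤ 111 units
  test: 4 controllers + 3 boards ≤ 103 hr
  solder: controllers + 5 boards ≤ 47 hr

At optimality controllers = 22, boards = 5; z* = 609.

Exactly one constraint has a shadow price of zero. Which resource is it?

packaging

packaging: 91/111 (slack 20)
test: 103/103 (binding)
solder: 47/47 (binding)
By complementary slackness, a constraint with positive slack has shadow price 0 → packaging.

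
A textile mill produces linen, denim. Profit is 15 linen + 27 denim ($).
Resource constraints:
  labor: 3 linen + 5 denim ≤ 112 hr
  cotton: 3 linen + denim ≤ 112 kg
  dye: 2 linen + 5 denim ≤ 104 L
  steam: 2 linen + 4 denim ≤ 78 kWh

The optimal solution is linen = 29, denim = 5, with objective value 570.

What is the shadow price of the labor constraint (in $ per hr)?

Check each constraint at x*: labor 112/112 (tight); cotton 92/112 (slack 20); dye 83/104 (slack 21); steam 78/78 (tight).
Since cotton, dye are not tight, their duals are 0.
From A_Bᵀ y = c: 3·y_labor + 2·y_steam = 15; 5·y_labor + 4·y_steam = 27.
This yields shadow prices y_labor = 3, y_steam = 3.
Shadow price of labor = 3.

3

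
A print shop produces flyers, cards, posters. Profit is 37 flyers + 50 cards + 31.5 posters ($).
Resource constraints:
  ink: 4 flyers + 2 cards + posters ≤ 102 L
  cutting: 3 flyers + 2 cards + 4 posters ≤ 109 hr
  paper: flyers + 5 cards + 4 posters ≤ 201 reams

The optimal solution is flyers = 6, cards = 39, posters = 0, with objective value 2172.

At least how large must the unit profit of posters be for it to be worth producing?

35.5

At the optimum: ink uses 102 of 102 (binding); cutting uses 96 of 109 (slack = 13); paper uses 201 of 201 (binding).
By complementary slackness, y = 0 for the non-binding constraint.
The binding rows give the dual system: 4·y_ink + 1·y_paper = 37 and 2·y_ink + 5·y_paper = 50.
→ y_ink = 7.5 and y_paper = 7.
posters enters the basis when its profit ≥ yᵀa₃ = 7.5·1 + 7·4 = 35.5.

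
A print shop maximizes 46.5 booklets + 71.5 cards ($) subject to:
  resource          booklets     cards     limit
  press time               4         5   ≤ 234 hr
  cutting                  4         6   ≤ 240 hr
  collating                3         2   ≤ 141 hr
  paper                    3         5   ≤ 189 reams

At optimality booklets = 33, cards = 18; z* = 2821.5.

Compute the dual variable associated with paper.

3.5

Binding: cutting and paper. Non-binding: press time (12 unused), collating (6 unused).
Since press time, collating are not tight, their duals are 0.
The binding rows give the dual system: 4·y_cutting + 3·y_paper = 46.5 and 6·y_cutting + 5·y_paper = 71.5.
→ y_cutting = 9 and y_paper = 3.5.
Shadow price of paper = 3.5.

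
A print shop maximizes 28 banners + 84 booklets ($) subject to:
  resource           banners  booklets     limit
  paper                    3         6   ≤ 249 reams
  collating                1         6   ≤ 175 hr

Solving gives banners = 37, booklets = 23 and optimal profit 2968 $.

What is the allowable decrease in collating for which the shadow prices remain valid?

Binding constraints: paper, collating. The basis is B = [[3,6],[1,6]] with det 12.
Per unit decrease in collating, x* moves by d = (0.5, -0.25).
The basis stays optimal until booklets reaches 0; allowable decrease = 92 hr.

92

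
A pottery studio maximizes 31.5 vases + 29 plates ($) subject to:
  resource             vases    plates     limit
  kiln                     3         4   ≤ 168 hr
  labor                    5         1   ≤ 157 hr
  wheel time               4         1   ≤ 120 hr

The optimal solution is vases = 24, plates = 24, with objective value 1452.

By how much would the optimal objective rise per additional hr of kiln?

6.5

Check each constraint at x*: kiln 168/168 (tight); labor 144/157 (slack 13); wheel time 120/120 (tight).
By complementary slackness, y = 0 for the non-binding constraint.
Dual feasibility on the basic columns requires 3·y_kiln + 4·y_wheel time = 31.5, 4·y_kiln + 1·y_wheel time = 29.
→ y_kiln = 6.5 and y_wheel time = 3.
Shadow price of kiln = 6.5.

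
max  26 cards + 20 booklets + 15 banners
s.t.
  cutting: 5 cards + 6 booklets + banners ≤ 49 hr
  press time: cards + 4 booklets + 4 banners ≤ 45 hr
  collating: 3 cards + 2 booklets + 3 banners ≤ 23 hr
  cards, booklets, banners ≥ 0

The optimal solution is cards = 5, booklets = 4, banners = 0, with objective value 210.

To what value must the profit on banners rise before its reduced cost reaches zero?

22

Binding: cutting and collating. Non-binding: press time (24 unused).
By complementary slackness, y = 0 for the non-binding constraint.
Dual feasibility on the basic columns requires 5·y_cutting + 3·y_collating = 26, 6·y_cutting + 2·y_collating = 20.
Solving: y_cutting = 1, y_collating = 7.
banners enters the basis when its profit ≥ yᵀa₃ = 1·1 + 7·3 = 22.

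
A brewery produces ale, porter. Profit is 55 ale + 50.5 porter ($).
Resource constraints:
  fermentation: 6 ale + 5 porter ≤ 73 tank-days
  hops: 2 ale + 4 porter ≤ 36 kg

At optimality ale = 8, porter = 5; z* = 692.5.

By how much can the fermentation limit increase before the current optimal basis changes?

Binding constraints: fermentation, hops. The basis is B = [[6,5],[2,4]] with det 14.
Per unit increase in fermentation, x* moves by d = (0.2857, -0.1429).
The basis stays optimal until porter reaches 0; allowable increase = 35 tank-days.

35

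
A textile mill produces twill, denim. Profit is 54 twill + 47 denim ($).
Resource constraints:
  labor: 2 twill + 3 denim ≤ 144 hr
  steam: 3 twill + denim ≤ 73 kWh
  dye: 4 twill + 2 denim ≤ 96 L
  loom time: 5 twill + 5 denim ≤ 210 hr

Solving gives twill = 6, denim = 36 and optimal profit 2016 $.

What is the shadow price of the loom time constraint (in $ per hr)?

At the optimum: labor uses 120 of 144 (slack = 24); steam uses 54 of 73 (slack = 19); dye uses 96 of 96 (binding); loom time uses 210 of 210 (binding).
Slack constraints have shadow price 0 (complementary slackness).
Dual feasibility on the basic columns requires 4·y_dye + 5·y_loom time = 54, 2·y_dye + 5·y_loom time = 47.
This yields shadow prices y_dye = 3.5, y_loom time = 8.
Shadow price of loom time = 8.

8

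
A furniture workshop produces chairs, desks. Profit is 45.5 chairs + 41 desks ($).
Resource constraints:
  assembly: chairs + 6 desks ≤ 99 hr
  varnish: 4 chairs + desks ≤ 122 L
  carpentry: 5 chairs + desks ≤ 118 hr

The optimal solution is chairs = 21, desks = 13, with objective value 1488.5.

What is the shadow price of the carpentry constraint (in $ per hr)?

8

Check each constraint at x*: assembly 99/99 (tight); varnish 97/122 (slack 25); carpentry 118/118 (tight).
By complementary slackness, y = 0 for the non-binding constraint.
The binding rows give the dual system: 1·y_assembly + 5·y_carpentry = 45.5 and 6·y_assembly + 1·y_carpentry = 41.
This yields shadow prices y_assembly = 5.5, y_carpentry = 8.
Shadow price of carpentry = 8.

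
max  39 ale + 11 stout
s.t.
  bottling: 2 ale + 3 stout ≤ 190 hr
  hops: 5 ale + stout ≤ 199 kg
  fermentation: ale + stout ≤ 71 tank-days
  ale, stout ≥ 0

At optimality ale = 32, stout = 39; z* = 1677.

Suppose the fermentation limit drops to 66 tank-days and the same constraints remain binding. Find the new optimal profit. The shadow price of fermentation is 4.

Δb = -5, so new z* = 1677 + (4)·(-5) = 1677 − 20 = 1657.

1657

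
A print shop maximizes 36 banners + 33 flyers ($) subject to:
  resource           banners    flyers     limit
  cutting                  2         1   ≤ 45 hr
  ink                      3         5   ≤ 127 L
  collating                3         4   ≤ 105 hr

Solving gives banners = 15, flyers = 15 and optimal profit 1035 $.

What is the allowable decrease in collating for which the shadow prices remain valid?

37.5

Binding constraints: cutting, collating. The basis is B = [[2,1],[3,4]] with det 5.
Per unit decrease in collating, x* moves by d = (0.2, -0.4).
The basis stays optimal until flyers reaches 0; allowable decrease = 37.5 hr.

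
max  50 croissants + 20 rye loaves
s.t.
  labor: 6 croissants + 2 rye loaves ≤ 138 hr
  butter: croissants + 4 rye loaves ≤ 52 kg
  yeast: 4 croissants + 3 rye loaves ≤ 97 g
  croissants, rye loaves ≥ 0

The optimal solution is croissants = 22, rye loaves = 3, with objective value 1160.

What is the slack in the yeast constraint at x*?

0

yeast used = 4·22 + 3·3 = 97; slack = 97 − 97 = 0.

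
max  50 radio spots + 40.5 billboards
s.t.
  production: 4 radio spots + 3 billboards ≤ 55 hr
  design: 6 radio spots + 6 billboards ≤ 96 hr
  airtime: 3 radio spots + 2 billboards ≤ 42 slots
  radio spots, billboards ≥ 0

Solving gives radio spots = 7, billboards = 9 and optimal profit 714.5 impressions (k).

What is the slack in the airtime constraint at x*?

airtime used = 3·7 + 2·9 = 39; slack = 42 − 39 = 3.

3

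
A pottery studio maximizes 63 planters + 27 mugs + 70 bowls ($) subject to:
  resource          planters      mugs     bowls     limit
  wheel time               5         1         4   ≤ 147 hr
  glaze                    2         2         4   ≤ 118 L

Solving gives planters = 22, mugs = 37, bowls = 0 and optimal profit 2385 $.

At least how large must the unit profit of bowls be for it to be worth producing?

Both wheel time and glaze are binding at x*.
From A_Bᵀ y = c: 5·y_wheel time + 2·y_glaze = 63; 1·y_wheel time + 2·y_glaze = 27.
This yields shadow prices y_wheel time = 9, y_glaze = 9.
bowls enters the basis when its profit ≥ yᵀa₃ = 9·4 + 9·4 = 72.

72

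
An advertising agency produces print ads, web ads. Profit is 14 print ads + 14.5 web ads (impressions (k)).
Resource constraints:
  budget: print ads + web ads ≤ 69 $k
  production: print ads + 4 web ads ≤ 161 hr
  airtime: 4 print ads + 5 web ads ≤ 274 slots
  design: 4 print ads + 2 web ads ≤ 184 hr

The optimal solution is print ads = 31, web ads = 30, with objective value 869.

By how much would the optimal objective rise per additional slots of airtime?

At the optimum: budget uses 61 of 69 (slack = 8); production uses 151 of 161 (slack = 10); airtime uses 274 of 274 (binding); design uses 184 of 184 (binding).
Slack constraints have shadow price 0 (complementary slackness).
Dual feasibility on the basic columns requires 4·y_airtime + 4·y_design = 14, 5·y_airtime + 2·y_design = 14.5.
Solving: y_airtime = 2.5, y_design = 1.
Shadow price of airtime = 2.5.

2.5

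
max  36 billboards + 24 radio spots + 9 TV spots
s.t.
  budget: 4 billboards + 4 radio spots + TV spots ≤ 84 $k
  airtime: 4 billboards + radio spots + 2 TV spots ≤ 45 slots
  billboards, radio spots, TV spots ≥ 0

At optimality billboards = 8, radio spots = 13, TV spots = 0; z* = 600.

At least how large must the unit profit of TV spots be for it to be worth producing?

At the optimum: budget uses 84 of 84 (binding); airtime uses 45 of 45 (binding).
Dual feasibility on the basic columns requires 4·y_budget + 4·y_airtime = 36, 4·y_budget + 1·y_airtime = 24.
Solving: y_budget = 5, y_airtime = 4.
TV spots enters the basis when its profit ≥ yᵀa₃ = 5·1 + 4·2 = 13.

13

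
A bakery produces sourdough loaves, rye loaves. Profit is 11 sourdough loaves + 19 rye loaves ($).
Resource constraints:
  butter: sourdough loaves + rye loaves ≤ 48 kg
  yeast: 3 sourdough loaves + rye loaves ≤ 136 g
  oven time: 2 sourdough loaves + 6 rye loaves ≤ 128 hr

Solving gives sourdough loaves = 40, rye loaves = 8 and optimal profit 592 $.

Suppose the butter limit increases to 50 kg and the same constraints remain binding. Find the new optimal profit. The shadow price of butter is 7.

Δb = 2, so new z* = 592 + (7)·(2) = 592 + 14 = 606.

606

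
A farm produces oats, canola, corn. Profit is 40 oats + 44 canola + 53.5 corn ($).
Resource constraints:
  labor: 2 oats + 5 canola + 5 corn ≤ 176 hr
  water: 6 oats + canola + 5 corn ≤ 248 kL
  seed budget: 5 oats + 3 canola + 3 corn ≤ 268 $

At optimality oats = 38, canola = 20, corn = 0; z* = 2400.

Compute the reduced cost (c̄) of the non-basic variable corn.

-6.5

Binding: labor and water. Non-binding: seed budget (18 unused).
Slack constraints have shadow price 0 (complementary slackness).
Dual feasibility on the basic columns requires 2·y_labor + 6·y_water = 40, 5·y_labor + 1·y_water = 44.
This yields shadow prices y_labor = 8, y_water = 4.
Reduced cost of corn: c₃ − yᵀa₃ = 53.5 − (8·5 + 4·5) = 53.5 − 60 = -6.5.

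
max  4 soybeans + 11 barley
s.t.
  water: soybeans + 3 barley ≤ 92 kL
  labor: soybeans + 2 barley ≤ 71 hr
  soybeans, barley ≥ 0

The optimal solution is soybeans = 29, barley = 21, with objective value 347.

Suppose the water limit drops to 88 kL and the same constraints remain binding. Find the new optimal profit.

335

Check each constraint at x*: water 92/92 (tight); labor 71/71 (tight).
Dual feasibility on the basic columns requires 1·y_water + 1·y_labor = 4, 3·y_water + 2·y_labor = 11.
Solving: y_water = 3, y_labor = 1.
Δz = y_water·Δb = 3 × (-4) = -12, so new z* = 347 − 12 = 335.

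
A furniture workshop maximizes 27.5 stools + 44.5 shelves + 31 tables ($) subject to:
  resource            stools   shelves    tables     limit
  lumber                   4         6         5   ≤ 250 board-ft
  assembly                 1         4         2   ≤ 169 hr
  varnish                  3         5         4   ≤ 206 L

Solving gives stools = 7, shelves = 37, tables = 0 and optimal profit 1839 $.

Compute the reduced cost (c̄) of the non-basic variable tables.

-5

At the optimum: lumber uses 250 of 250 (binding); assembly uses 155 of 169 (slack = 14); varnish uses 206 of 206 (binding).
Slack constraints have shadow price 0 (complementary slackness).
Dual feasibility on the basic columns requires 4·y_lumber + 3·y_varnish = 27.5, 6·y_lumber + 5·y_varnish = 44.5.
This yields shadow prices y_lumber = 2, y_varnish = 6.5.
Reduced cost of tables: c₃ − yᵀa₃ = 31 − (2·5 + 6.5·4) = 31 − 36 = -5.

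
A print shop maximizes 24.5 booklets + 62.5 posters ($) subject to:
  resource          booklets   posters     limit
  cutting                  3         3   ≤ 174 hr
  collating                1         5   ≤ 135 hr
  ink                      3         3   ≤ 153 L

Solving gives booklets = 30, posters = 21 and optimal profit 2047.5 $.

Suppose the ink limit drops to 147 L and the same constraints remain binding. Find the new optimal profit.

2017.5

Binding: collating and ink. Non-binding: cutting (21 unused).
Since cutting is not tight, its dual is 0.
From A_Bᵀ y = c: 1·y_collating + 3·y_ink = 24.5; 5·y_collating + 3·y_ink = 62.5.
Solving: y_collating = 9.5, y_ink = 5.
Δz = y_ink·Δb = 5 × (-6) = -30, so new z* = 2047.5 − 30 = 2017.5.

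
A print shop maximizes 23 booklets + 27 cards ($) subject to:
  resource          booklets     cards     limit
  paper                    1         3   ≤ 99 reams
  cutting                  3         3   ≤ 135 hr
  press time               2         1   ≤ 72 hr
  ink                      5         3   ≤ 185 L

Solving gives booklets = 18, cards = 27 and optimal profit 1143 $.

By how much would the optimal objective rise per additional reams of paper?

Check each constraint at x*: paper 99/99 (tight); cutting 135/135 (tight); press time 63/72 (slack 9); ink 171/185 (slack 14).
Slack constraints have shadow price 0 (complementary slackness).
Dual feasibility on the basic columns requires 1·y_paper + 3·y_cutting = 23, 3·y_paper + 3·y_cutting = 27.
This yields shadow prices y_paper = 2, y_cutting = 7.
Shadow price of paper = 2.

2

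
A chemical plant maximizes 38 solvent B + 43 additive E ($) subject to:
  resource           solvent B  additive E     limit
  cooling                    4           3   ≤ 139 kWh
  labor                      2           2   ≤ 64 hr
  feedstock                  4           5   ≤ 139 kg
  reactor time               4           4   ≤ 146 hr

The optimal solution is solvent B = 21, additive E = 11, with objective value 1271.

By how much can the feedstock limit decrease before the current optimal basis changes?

11

Binding constraints: labor, feedstock. The basis is B = [[2,2],[4,5]] with det 2.
Per unit decrease in feedstock, x* moves by d = (1, -1).
The basis stays optimal until additive E reaches 0; allowable decrease = 11 kg.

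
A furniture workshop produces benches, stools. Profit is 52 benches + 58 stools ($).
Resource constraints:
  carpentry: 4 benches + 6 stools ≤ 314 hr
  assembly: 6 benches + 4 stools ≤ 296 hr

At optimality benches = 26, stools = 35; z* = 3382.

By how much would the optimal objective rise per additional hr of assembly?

4

Both carpentry and assembly are binding at x*.
The binding rows give the dual system: 4·y_carpentry + 6·y_assembly = 52 and 6·y_carpentry + 4·y_assembly = 58.
Solving: y_carpentry = 7, y_assembly = 4.
Shadow price of assembly = 4.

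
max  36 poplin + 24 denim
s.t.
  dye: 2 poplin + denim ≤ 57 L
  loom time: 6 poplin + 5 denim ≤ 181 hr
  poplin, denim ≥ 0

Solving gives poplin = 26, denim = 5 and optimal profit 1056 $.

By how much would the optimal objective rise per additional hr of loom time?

3

Both dye and loom time are binding at x*.
The binding rows give the dual system: 2·y_dye + 6·y_loom time = 36 and 1·y_dye + 5·y_loom time = 24.
Solving: y_dye = 9, y_loom time = 3.
Shadow price of loom time = 3.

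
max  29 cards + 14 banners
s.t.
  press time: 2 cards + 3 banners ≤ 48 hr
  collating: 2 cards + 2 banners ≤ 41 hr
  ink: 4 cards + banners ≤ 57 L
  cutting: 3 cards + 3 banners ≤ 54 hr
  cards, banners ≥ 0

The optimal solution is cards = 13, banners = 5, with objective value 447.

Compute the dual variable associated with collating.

Binding: ink and cutting. Non-binding: press time (7 unused), collating (5 unused).
By complementary slackness, y = 0 for the non-binding constraints.
From A_Bᵀ y = c: 4·y_ink + 3·y_cutting = 29; 1·y_ink + 3·y_cutting = 14.
This yields shadow prices y_ink = 5, y_cutting = 3.
Shadow price of collating = 0.

0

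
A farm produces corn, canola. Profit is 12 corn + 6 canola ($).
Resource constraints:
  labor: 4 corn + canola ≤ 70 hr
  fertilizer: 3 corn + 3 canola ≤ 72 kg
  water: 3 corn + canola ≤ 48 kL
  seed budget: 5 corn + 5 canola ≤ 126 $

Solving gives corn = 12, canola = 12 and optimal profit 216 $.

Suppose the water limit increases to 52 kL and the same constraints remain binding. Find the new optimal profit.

Check each constraint at x*: labor 60/70 (slack 10); fertilizer 72/72 (tight); water 48/48 (tight); seed budget 120/126 (slack 6).
Slack constraints have shadow price 0 (complementary slackness).
The binding rows give the dual system: 3·y_fertilizer + 3·y_water = 12 and 3·y_fertilizer + 1·y_water = 6.
Solving: y_fertilizer = 1, y_water = 3.
Δz = y_water·Δb = 3 × (4) = 12, so new z* = 216 + 12 = 228.

228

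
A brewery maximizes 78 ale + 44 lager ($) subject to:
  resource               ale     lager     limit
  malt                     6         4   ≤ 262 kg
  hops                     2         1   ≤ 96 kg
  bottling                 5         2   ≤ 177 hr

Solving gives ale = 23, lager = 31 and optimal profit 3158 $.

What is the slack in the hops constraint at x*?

hops used = 2·23 + 1·31 = 77; slack = 96 − 77 = 19.

19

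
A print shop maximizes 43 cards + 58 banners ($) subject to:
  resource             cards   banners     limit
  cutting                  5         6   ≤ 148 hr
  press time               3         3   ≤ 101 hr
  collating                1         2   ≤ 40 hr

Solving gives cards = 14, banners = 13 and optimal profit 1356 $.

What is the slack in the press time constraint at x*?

press time used = 3·14 + 3·13 = 81; slack = 101 − 81 = 20.

20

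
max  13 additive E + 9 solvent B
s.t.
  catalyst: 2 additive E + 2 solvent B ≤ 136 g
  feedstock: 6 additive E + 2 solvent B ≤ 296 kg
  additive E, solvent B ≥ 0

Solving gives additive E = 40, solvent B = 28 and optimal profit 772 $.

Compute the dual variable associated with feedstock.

Both catalyst and feedstock are binding at x*.
The binding rows give the dual system: 2·y_catalyst + 6·y_feedstock = 13 and 2·y_catalyst + 2·y_feedstock = 9.
→ y_catalyst = 3.5 and y_feedstock = 1.
Shadow price of feedstock = 1.

1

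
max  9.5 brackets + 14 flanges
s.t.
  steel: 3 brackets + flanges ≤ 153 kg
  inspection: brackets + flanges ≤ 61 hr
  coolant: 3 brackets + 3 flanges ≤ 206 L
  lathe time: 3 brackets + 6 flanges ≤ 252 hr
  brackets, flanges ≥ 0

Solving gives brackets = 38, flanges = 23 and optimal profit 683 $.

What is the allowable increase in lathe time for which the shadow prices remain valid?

114

Binding constraints: inspection, lathe time. The basis is B = [[1,1],[3,6]] with det 3.
Per unit increase in lathe time, x* moves by d = (-0.3333, 0.3333).
The basis stays optimal until brackets reaches 0; allowable increase = 114 hr.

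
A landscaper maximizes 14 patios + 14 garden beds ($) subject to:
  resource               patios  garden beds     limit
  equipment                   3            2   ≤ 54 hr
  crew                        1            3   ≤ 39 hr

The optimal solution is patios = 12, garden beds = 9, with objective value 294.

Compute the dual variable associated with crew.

Check each constraint at x*: equipment 54/54 (tight); crew 39/39 (tight).
Dual feasibility on the basic columns requires 3·y_equipment + 1·y_crew = 14, 2·y_equipment + 3·y_crew = 14.
This yields shadow prices y_equipment = 4, y_crew = 2.
Shadow price of crew = 2.

2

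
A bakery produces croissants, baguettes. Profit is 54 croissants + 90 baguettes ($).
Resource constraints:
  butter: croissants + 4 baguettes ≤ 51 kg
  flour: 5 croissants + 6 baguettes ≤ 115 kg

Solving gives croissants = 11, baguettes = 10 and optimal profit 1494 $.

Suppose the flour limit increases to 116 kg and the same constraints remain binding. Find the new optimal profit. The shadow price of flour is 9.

Δb = 1, so new z* = 1494 + (9)·(1) = 1494 + 9 = 1503.

1503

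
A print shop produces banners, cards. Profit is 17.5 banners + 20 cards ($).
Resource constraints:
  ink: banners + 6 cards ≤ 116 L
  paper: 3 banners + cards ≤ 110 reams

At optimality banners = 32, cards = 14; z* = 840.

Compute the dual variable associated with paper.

5

Both ink and paper are binding at x*.
From A_Bᵀ y = c: 1·y_ink + 3·y_paper = 17.5; 6·y_ink + 1·y_paper = 20.
Solving: y_ink = 2.5, y_paper = 5.
Shadow price of paper = 5.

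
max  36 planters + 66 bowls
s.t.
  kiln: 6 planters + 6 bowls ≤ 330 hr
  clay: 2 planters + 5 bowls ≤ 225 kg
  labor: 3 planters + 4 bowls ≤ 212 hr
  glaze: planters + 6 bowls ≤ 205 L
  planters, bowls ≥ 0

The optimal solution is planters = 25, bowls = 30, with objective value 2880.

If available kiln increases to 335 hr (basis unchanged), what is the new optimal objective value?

Binding: kiln and glaze. Non-binding: clay (25 unused), labor (17 unused).
Since clay, labor are not tight, their duals are 0.
The binding rows give the dual system: 6·y_kiln + 1·y_glaze = 36 and 6·y_kiln + 6·y_glaze = 66.
This yields shadow prices y_kiln = 5, y_glaze = 6.
Δz = y_kiln·Δb = 5 × (5) = 25, so new z* = 2880 + 25 = 2905.

2905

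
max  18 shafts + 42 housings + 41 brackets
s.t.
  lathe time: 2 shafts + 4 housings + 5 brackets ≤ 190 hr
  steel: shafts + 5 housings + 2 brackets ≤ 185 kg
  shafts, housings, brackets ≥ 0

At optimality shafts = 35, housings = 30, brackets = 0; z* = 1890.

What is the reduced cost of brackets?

Check each constraint at x*: lathe time 190/190 (tight); steel 185/185 (tight).
From A_Bᵀ y = c: 2·y_lathe time + 1·y_steel = 18; 4·y_lathe time + 5·y_steel = 42.
This yields shadow prices y_lathe time = 8, y_steel = 2.
Reduced cost of brackets: c₃ − yᵀa₃ = 41 − (8·5 + 2·2) = 41 − 44 = -3.

-3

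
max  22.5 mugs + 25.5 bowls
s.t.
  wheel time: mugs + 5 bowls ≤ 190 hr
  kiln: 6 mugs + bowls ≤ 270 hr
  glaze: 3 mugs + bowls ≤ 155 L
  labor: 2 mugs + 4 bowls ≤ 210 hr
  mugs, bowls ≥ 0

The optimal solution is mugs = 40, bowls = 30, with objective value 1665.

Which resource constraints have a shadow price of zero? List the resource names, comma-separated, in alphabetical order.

glaze, labor

wheel time: 190/190 (binding)
kiln: 270/270 (binding)
glaze: 150/155 (slack 5)
labor: 200/210 (slack 10)
By complementary slackness, a constraint with positive slack has shadow price 0 → glaze, labor.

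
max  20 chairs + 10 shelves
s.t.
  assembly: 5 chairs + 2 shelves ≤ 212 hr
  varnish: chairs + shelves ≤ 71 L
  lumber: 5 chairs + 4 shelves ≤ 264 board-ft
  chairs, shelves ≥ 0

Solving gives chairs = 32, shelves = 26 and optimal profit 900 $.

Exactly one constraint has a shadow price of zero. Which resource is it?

assembly: 212/212 (binding)
varnish: 58/71 (slack 13)
lumber: 264/264 (binding)
By complementary slackness, a constraint with positive slack has shadow price 0 → varnish.

varnish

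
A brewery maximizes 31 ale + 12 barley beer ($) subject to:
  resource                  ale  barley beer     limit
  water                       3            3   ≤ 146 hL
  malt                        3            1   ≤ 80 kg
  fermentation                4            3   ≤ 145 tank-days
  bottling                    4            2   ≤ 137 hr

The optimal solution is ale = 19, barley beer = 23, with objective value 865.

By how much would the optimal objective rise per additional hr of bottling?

0

Binding: malt and fermentation. Non-binding: water (20 unused), bottling (15 unused).
Since water, bottling are not tight, their duals are 0.
From A_Bᵀ y = c: 3·y_malt + 4·y_fermentation = 31; 1·y_malt + 3·y_fermentation = 12.
→ y_malt = 9 and y_fermentation = 1.
Shadow price of bottling = 0.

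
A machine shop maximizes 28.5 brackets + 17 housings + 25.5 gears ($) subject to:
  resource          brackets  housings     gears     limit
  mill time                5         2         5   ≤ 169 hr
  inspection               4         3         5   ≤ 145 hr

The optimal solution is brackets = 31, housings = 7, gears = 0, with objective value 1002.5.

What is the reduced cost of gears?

At the optimum: mill time uses 169 of 169 (binding); inspection uses 145 of 145 (binding).
Dual feasibility on the basic columns requires 5·y_mill time + 4·y_inspection = 28.5, 2·y_mill time + 3·y_inspection = 17.
→ y_mill time = 2.5 and y_inspection = 4.
Reduced cost of gears: c₃ − yᵀa₃ = 25.5 − (2.5·5 + 4·5) = 25.5 − 32.5 = -7.

-7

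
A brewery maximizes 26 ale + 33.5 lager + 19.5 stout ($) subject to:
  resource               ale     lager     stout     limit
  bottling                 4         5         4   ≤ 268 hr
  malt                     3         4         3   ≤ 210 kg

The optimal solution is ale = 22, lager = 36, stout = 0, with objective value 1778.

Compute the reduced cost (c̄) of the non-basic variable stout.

At the optimum: bottling uses 268 of 268 (binding); malt uses 210 of 210 (binding).
Dual feasibility on the basic columns requires 4·y_bottling + 3·y_malt = 26, 5·y_bottling + 4·y_malt = 33.5.
Solving: y_bottling = 3.5, y_malt = 4.
Reduced cost of stout: c₃ − yᵀa₃ = 19.5 − (3.5·4 + 4·3) = 19.5 − 26 = -6.5.

-6.5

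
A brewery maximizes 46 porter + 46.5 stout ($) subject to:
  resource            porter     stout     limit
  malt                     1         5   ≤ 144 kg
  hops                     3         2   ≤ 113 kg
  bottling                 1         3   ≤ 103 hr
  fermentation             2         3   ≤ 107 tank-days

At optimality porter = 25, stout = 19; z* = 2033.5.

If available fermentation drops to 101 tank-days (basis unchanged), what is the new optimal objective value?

1976.5

Binding: hops and fermentation. Non-binding: malt (24 unused), bottling (21 unused).
Slack constraints have shadow price 0 (complementary slackness).
The binding rows give the dual system: 3·y_hops + 2·y_fermentation = 46 and 2·y_hops + 3·y_fermentation = 46.5.
Solving: y_hops = 9, y_fermentation = 9.5.
Δz = y_fermentation·Δb = 9.5 × (-6) = -57, so new z* = 2033.5 − 57 = 1976.5.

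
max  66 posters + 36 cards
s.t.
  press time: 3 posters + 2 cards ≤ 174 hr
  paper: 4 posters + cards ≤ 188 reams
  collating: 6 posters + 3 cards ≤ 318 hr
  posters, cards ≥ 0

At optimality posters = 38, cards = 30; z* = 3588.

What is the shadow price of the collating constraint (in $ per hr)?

8

Check each constraint at x*: press time 174/174 (tight); paper 182/188 (slack 6); collating 318/318 (tight).
Since paper is not tight, its dual is 0.
Dual feasibility on the basic columns requires 3·y_press time + 6·y_collating = 66, 2·y_press time + 3·y_collating = 36.
→ y_press time = 6 and y_collating = 8.
Shadow price of collating = 8.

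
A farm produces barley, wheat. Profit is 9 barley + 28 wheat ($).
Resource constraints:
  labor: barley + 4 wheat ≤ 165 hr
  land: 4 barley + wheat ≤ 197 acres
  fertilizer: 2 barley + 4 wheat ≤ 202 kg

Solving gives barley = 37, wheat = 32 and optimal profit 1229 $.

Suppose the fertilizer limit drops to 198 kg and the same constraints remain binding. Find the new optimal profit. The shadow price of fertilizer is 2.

Δb = -4, so new z* = 1229 + (2)·(-4) = 1229 − 8 = 1221.

1221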